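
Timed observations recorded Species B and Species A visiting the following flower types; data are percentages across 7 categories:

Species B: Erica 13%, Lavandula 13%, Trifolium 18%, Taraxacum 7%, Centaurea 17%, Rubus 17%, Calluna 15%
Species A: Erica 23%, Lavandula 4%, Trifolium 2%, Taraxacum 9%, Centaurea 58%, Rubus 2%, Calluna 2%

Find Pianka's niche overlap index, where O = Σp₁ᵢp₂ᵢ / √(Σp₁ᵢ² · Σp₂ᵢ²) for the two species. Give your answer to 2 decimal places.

0.61

Convert percentages to proportions (divide by 100).
Σ p₁ᵢp₂ᵢ = 0.0299 + 0.0052 + 0.0036 + 0.0063 + 0.0986 + 0.0034 + 0.0030 = 0.1500
Σp_1ᵢ² = 0.13² + 0.13² + 0.18² + 0.07² + 0.17² + 0.17² + 0.15² = 0.0169 + 0.0169 + 0.0324 + 0.0049 + 0.0289 + 0.0289 + 0.0225 = 0.1514
Σp_2ᵢ² = 0.23² + 0.04² + 0.02² + 0.09² + 0.58² + 0.02² + 0.02² = 0.0529 + 0.0016 + 0.0004 + 0.0081 + 0.3364 + 0.0004 + 0.0004 = 0.4002
O = 0.1500 / √(0.1514 × 0.4002) = 0.1500 / 0.24615 = 0.6094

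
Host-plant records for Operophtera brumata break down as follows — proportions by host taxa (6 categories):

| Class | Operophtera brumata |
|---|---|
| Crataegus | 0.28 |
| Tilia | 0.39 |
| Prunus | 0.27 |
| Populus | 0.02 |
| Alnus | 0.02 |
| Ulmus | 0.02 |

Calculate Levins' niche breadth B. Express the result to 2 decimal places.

Σpᵢ² = 0.28² + 0.39² + 0.27² + 0.02² + 0.02² + 0.02² = 0.0784 + 0.1521 + 0.0729 + 0.0004 + 0.0004 + 0.0004 = 0.3046
B = 1 / 0.3046 = 3.2830

3.28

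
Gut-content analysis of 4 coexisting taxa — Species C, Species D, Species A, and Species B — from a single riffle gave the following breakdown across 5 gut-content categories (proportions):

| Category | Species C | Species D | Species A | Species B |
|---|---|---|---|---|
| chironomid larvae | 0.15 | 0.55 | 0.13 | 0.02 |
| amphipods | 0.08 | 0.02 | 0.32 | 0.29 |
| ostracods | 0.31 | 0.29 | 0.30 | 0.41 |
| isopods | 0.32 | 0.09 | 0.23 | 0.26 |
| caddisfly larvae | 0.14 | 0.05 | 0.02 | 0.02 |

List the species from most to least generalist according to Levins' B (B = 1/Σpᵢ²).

Σp_Cᵢ² = 0.15² + 0.08² + 0.31² + 0.32² + 0.14² = 0.0225 + 0.0064 + 0.0961 + 0.1024 + 0.0196 = 0.2470
B_C = 1 / 0.2470 = 4.0486
Σp_Dᵢ² = 0.55² + 0.02² + 0.29² + 0.09² + 0.05² = 0.3025 + 0.0004 + 0.0841 + 0.0081 + 0.0025 = 0.3976
B_D = 1 / 0.3976 = 2.5151
Σp_Aᵢ² = 0.13² + 0.32² + 0.30² + 0.23² + 0.02² = 0.0169 + 0.1024 + 0.0900 + 0.0529 + 0.0004 = 0.2626
B_A = 1 / 0.2626 = 3.8081
Σp_Bᵢ² = 0.02² + 0.29² + 0.41² + 0.26² + 0.02² = 0.0004 + 0.0841 + 0.1681 + 0.0676 + 0.0004 = 0.3206
B_B = 1 / 0.3206 = 3.1192
Ranking by B (broadest → narrowest): Species C (4.05) > Species A (3.81) > Species B (3.12) > Species D (2.52)

Species C > Species A > Species B > Species D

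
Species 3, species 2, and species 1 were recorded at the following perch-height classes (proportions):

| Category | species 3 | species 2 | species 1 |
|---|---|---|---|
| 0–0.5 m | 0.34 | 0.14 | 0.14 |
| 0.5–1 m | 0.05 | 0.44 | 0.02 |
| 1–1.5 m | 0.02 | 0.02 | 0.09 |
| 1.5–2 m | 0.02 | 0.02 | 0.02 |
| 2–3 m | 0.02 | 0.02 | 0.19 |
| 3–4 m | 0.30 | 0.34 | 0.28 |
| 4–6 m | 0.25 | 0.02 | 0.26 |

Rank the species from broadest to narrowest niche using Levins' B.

species 1 > species 3 > species 2

Σp_3ᵢ² = 0.34² + 0.05² + 0.02² + 0.02² + 0.02² + 0.30² + 0.25² = 0.1156 + 0.0025 + 0.0004 + 0.0004 + 0.0004 + 0.0900 + 0.0625 = 0.2718
B_3 = 1 / 0.2718 = 3.6792
Σp_2ᵢ² = 0.14² + 0.44² + 0.02² + 0.02² + 0.02² + 0.34² + 0.02² = 0.0196 + 0.1936 + 0.0004 + 0.0004 + 0.0004 + 0.1156 + 0.0004 = 0.3304
B_2 = 1 / 0.3304 = 3.0266
Σp_1ᵢ² = 0.14² + 0.02² + 0.09² + 0.02² + 0.19² + 0.28² + 0.26² = 0.0196 + 0.0004 + 0.0081 + 0.0004 + 0.0361 + 0.0784 + 0.0676 = 0.2106
B_1 = 1 / 0.2106 = 4.7483
Ranking by B (broadest → narrowest): species 1 (4.75) > species 3 (3.68) > species 2 (3.03)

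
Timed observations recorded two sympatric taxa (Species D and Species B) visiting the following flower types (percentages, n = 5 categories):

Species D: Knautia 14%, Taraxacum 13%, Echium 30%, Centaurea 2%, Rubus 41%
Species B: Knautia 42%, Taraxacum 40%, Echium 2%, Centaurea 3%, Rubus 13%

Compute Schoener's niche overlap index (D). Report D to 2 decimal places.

0.44

Convert percentages to proportions (divide by 100).
Σ|p₁ᵢ − p₂ᵢ| = 0.28 + 0.27 + 0.28 + 0.01 + 0.28 = 1.12
D = 1 − ½ × 1.12 = 1 − 0.560 = 0.4400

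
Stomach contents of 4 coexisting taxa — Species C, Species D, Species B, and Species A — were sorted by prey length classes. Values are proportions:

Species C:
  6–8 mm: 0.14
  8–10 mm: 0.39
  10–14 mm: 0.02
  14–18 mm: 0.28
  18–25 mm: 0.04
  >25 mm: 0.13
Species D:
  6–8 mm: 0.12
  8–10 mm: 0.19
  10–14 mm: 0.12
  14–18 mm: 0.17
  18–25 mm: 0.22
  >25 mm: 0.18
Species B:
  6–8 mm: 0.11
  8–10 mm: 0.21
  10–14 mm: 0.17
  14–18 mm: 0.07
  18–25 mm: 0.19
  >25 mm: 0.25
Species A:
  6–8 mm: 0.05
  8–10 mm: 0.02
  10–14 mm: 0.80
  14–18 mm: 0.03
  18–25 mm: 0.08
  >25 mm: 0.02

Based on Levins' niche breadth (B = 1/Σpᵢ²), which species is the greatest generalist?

Σp_Cᵢ² = 0.14² + 0.39² + 0.02² + 0.28² + 0.04² + 0.13² = 0.0196 + 0.1521 + 0.0004 + 0.0784 + 0.0016 + 0.0169 = 0.2690
B_C = 1 / 0.2690 = 3.7175
Σp_Dᵢ² = 0.12² + 0.19² + 0.12² + 0.17² + 0.22² + 0.18² = 0.0144 + 0.0361 + 0.0144 + 0.0289 + 0.0484 + 0.0324 = 0.1746
B_D = 1 / 0.1746 = 5.7274
Σp_Bᵢ² = 0.11² + 0.21² + 0.17² + 0.07² + 0.19² + 0.25² = 0.0121 + 0.0441 + 0.0289 + 0.0049 + 0.0361 + 0.0625 = 0.1886
B_B = 1 / 0.1886 = 5.3022
Σp_Aᵢ² = 0.05² + 0.02² + 0.80² + 0.03² + 0.08² + 0.02² = 0.0025 + 0.0004 + 0.6400 + 0.0009 + 0.0064 + 0.0004 = 0.6506
B_A = 1 / 0.6506 = 1.5370
Highest B → broadest niche (most generalist): Species D (B = 5.73).

Species D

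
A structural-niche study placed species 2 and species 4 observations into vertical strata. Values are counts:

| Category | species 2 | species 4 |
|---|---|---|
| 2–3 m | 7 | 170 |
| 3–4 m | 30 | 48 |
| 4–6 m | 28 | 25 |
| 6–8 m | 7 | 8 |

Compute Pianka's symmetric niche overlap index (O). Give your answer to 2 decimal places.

0.45

Proportions for species 2 (n=72): 7/72=0.0972, 30/72=0.4167, 28/72=0.3889, 7/72=0.0972
Proportions for species 4 (n=251): 170/251=0.6773, 48/251=0.1912, 25/251=0.0996, 8/251=0.0319
Σ p₁ᵢp₂ᵢ = 0.065834 + 0.079673 + 0.038734 + 0.003101 = 0.187342
Σp_1ᵢ² = 0.0972² + 0.4167² + 0.3889² + 0.0972² = 0.009448 + 0.173639 + 0.151243 + 0.009448 = 0.343778
Σp_2ᵢ² = 0.6773² + 0.1912² + 0.0996² + 0.0319² = 0.458735 + 0.036557 + 0.009920 + 0.001018 = 0.506230
O = 0.187342 / √(0.343778 × 0.506230) = 0.187342 / 0.4171699 = 0.4491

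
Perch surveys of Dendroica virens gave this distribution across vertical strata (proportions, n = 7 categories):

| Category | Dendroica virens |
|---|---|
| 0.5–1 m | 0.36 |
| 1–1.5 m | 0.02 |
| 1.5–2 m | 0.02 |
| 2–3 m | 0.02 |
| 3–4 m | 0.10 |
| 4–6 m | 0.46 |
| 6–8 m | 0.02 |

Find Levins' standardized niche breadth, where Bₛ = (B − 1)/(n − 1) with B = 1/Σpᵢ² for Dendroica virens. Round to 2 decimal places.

Σpᵢ² = 0.36² + 0.02² + 0.02² + 0.02² + 0.10² + 0.46² + 0.02² = 0.1296 + 0.0004 + 0.0004 + 0.0004 + 0.0100 + 0.2116 + 0.0004 = 0.3528
B = 1 / 0.3528 = 2.8345
Bₛ = (B − 1)/(n − 1) = (2.8345 − 1)/(7 − 1) = 1.8345/6 = 0.3058

0.31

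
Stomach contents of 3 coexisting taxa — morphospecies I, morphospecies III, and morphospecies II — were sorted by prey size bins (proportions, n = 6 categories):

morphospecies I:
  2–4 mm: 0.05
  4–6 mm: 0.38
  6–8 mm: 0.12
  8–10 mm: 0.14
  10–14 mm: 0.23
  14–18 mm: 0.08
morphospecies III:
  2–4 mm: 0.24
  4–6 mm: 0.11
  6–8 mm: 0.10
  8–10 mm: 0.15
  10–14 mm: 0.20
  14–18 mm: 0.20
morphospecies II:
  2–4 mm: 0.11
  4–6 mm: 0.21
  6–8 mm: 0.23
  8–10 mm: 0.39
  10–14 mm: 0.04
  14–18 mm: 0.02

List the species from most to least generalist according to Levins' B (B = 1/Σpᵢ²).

Σp_Iᵢ² = 0.05² + 0.38² + 0.12² + 0.14² + 0.23² + 0.08² = 0.0025 + 0.1444 + 0.0144 + 0.0196 + 0.0529 + 0.0064 = 0.2402
B_I = 1 / 0.2402 = 4.1632
Σp_IIIᵢ² = 0.24² + 0.11² + 0.10² + 0.15² + 0.20² + 0.20² = 0.0576 + 0.0121 + 0.0100 + 0.0225 + 0.0400 + 0.0400 = 0.1822
B_III = 1 / 0.1822 = 5.4885
Σp_IIᵢ² = 0.11² + 0.21² + 0.23² + 0.39² + 0.04² + 0.02² = 0.0121 + 0.0441 + 0.0529 + 0.1521 + 0.0016 + 0.0004 = 0.2632
B_II = 1 / 0.2632 = 3.7994
Ranking by B (broadest → narrowest): morphospecies III (5.49) > morphospecies I (4.16) > morphospecies II (3.80)

morphospecies III > morphospecies I > morphospecies II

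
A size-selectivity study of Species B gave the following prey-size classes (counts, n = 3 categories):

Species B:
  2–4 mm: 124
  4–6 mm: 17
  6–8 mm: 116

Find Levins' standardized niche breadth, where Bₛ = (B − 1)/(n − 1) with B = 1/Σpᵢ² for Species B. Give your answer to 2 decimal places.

0.63

Proportions for Species B (n=257): 124/257=0.4825, 17/257=0.0661, 116/257=0.4514
Σpᵢ² = 0.4825² + 0.0661² + 0.4514² = 0.232806 + 0.004369 + 0.203762 = 0.440937
B = 1 / 0.440937 = 2.2679
Bₛ = (B − 1)/(n − 1) = (2.2679 − 1)/(3 − 1) = 1.2679/2 = 0.6340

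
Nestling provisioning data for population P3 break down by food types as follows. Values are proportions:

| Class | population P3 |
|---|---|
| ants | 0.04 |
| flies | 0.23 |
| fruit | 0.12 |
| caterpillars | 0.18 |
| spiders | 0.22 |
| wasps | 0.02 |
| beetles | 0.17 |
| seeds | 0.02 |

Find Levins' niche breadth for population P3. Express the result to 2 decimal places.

5.57

Σpᵢ² = 0.04² + 0.23² + 0.12² + 0.18² + 0.22² + 0.02² + 0.17² + 0.02² = 0.0016 + 0.0529 + 0.0144 + 0.0324 + 0.0484 + 0.0004 + 0.0289 + 0.0004 = 0.1794
B = 1 / 0.1794 = 5.5741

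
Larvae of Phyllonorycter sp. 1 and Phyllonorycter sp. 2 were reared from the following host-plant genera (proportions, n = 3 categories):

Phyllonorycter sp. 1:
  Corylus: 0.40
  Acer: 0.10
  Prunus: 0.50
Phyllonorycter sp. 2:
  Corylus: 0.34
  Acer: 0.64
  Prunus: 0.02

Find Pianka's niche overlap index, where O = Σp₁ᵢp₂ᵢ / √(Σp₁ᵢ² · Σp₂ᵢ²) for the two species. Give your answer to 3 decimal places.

0.447

Σ p₁ᵢp₂ᵢ = 0.1360 + 0.0640 + 0.0100 = 0.2100
Σp_1ᵢ² = 0.40² + 0.10² + 0.50² = 0.1600 + 0.0100 + 0.2500 = 0.4200
Σp_2ᵢ² = 0.34² + 0.64² + 0.02² = 0.1156 + 0.4096 + 0.0004 = 0.5256
O = 0.2100 / √(0.4200 × 0.5256) = 0.2100 / 0.469843 = 0.44696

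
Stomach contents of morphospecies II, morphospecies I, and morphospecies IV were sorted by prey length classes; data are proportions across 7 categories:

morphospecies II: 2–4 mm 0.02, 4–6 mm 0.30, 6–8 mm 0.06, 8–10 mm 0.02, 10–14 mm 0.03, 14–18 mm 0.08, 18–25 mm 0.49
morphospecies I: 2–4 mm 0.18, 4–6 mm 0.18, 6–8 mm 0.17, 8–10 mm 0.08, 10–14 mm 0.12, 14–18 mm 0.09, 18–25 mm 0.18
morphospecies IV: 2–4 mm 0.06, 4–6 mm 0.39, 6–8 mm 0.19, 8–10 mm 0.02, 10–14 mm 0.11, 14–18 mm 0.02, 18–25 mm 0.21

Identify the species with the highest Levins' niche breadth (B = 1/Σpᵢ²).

Σp_IIᵢ² = 0.02² + 0.30² + 0.06² + 0.02² + 0.03² + 0.08² + 0.49² = 0.0004 + 0.0900 + 0.0036 + 0.0004 + 0.0009 + 0.0064 + 0.2401 = 0.3418
B_II = 1 / 0.3418 = 2.9257
Σp_Iᵢ² = 0.18² + 0.18² + 0.17² + 0.08² + 0.12² + 0.09² + 0.18² = 0.0324 + 0.0324 + 0.0289 + 0.0064 + 0.0144 + 0.0081 + 0.0324 = 0.1550
B_I = 1 / 0.1550 = 6.4516
Σp_IVᵢ² = 0.06² + 0.39² + 0.19² + 0.02² + 0.11² + 0.02² + 0.21² = 0.0036 + 0.1521 + 0.0361 + 0.0004 + 0.0121 + 0.0004 + 0.0441 = 0.2488
B_IV = 1 / 0.2488 = 4.0193
Highest B → broadest niche (most generalist): morphospecies I (B = 6.45).

morphospecies I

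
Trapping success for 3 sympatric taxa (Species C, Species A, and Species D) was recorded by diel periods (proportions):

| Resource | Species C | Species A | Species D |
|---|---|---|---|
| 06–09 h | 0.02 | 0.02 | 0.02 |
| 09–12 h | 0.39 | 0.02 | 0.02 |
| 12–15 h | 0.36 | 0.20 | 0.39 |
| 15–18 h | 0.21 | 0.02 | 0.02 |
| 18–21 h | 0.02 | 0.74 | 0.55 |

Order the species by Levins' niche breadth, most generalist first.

Species C > Species D > Species A

Σp_Cᵢ² = 0.02² + 0.39² + 0.36² + 0.21² + 0.02² = 0.0004 + 0.1521 + 0.1296 + 0.0441 + 0.0004 = 0.3266
B_C = 1 / 0.3266 = 3.0618
Σp_Aᵢ² = 0.02² + 0.02² + 0.20² + 0.02² + 0.74² = 0.0004 + 0.0004 + 0.0400 + 0.0004 + 0.5476 = 0.5888
B_A = 1 / 0.5888 = 1.6984
Σp_Dᵢ² = 0.02² + 0.02² + 0.39² + 0.02² + 0.55² = 0.0004 + 0.0004 + 0.1521 + 0.0004 + 0.3025 = 0.4558
B_D = 1 / 0.4558 = 2.1939
Ranking by B (broadest → narrowest): Species C (3.06) > Species D (2.19) > Species A (1.70)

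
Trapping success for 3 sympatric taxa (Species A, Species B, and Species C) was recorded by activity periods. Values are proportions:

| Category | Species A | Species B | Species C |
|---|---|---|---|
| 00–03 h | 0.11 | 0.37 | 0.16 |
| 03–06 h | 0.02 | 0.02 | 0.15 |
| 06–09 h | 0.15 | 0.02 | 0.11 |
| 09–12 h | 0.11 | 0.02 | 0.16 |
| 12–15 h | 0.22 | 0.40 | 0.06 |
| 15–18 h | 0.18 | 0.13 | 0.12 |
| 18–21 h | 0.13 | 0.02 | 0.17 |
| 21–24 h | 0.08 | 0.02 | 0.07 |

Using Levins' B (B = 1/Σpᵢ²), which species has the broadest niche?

Σp_Aᵢ² = 0.11² + 0.02² + 0.15² + 0.11² + 0.22² + 0.18² + 0.13² + 0.08² = 0.0121 + 0.0004 + 0.0225 + 0.0121 + 0.0484 + 0.0324 + 0.0169 + 0.0064 = 0.1512
B_A = 1 / 0.1512 = 6.6138
Σp_Bᵢ² = 0.37² + 0.02² + 0.02² + 0.02² + 0.40² + 0.13² + 0.02² + 0.02² = 0.1369 + 0.0004 + 0.0004 + 0.0004 + 0.1600 + 0.0169 + 0.0004 + 0.0004 = 0.3158
B_B = 1 / 0.3158 = 3.1666
Σp_Cᵢ² = 0.16² + 0.15² + 0.11² + 0.16² + 0.06² + 0.12² + 0.17² + 0.07² = 0.0256 + 0.0225 + 0.0121 + 0.0256 + 0.0036 + 0.0144 + 0.0289 + 0.0049 = 0.1376
B_C = 1 / 0.1376 = 7.2674
Highest B → broadest niche (most generalist): Species C (B = 7.27).

Species C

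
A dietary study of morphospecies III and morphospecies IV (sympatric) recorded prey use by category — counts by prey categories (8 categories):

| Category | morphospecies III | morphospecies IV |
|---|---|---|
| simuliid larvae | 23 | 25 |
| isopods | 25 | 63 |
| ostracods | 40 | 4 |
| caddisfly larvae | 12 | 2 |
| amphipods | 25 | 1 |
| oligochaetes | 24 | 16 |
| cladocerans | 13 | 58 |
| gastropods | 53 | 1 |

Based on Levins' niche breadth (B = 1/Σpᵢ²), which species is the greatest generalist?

Proportions for morphospecies III (n=215): 23/215=0.1070, 25/215=0.1163, 40/215=0.1860, 12/215=0.0558, 25/215=0.1163, 24/215=0.1116, 13/215=0.0605, 53/215=0.2465
Proportions for morphospecies IV (n=170): 25/170=0.1471, 63/170=0.3706, 4/170=0.0235, 2/170=0.0118, 1/170=0.0059, 16/170=0.0941, 58/170=0.3412, 1/170=0.0059
Σp_IIIᵢ² = 0.1070² + 0.1163² + 0.1860² + 0.0558² + 0.1163² + 0.1116² + 0.0605² + 0.2465² = 0.011449 + 0.013526 + 0.034596 + 0.003114 + 0.013526 + 0.012455 + 0.003660 + 0.060762 = 0.153088
B_III = 1 / 0.153088 = 6.5322
Σp_IVᵢ² = 0.1471² + 0.3706² + 0.0235² + 0.0118² + 0.0059² + 0.0941² + 0.3412² + 0.0059² = 0.021638 + 0.137344 + 0.000552 + 0.000139 + 0.000035 + 0.008855 + 0.116417 + 0.000035 = 0.285015
B_IV = 1 / 0.285015 = 3.5086
Highest B → broadest niche (most generalist): morphospecies III (B = 6.53).

morphospecies III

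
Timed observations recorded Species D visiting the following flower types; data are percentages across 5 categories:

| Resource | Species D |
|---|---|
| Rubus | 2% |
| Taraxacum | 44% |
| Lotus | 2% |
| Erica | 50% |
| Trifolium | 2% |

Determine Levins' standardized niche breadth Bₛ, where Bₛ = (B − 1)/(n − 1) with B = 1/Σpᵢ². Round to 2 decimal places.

Convert percentages to proportions (divide by 100).
Σpᵢ² = 0.02² + 0.44² + 0.02² + 0.50² + 0.02² = 0.0004 + 0.1936 + 0.0004 + 0.2500 + 0.0004 = 0.4448
B = 1 / 0.4448 = 2.2482
Bₛ = (B − 1)/(n − 1) = (2.2482 − 1)/(5 − 1) = 1.2482/4 = 0.3121

0.31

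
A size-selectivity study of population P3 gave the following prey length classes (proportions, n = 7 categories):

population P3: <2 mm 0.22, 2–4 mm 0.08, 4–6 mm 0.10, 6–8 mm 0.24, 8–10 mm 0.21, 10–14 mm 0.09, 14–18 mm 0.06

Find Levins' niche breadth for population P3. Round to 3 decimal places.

Σpᵢ² = 0.22² + 0.08² + 0.10² + 0.24² + 0.21² + 0.09² + 0.06² = 0.0484 + 0.0064 + 0.0100 + 0.0576 + 0.0441 + 0.0081 + 0.0036 = 0.1782
B = 1 / 0.1782 = 5.61167

5.612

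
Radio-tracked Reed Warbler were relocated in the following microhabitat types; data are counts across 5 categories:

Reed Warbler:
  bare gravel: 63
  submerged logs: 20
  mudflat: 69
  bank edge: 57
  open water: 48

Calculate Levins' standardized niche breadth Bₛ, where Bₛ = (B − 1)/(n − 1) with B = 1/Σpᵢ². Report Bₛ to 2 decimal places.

0.87

Proportions for Reed Warbler (n=257): 63/257=0.2451, 20/257=0.0778, 69/257=0.2685, 57/257=0.2218, 48/257=0.1868
Σpᵢ² = 0.2451² + 0.0778² + 0.2685² + 0.2218² + 0.1868² = 0.060074 + 0.006053 + 0.072092 + 0.049195 + 0.034894 = 0.222308
B = 1 / 0.222308 = 4.4983
Bₛ = (B − 1)/(n − 1) = (4.4983 − 1)/(5 − 1) = 3.4983/4 = 0.8746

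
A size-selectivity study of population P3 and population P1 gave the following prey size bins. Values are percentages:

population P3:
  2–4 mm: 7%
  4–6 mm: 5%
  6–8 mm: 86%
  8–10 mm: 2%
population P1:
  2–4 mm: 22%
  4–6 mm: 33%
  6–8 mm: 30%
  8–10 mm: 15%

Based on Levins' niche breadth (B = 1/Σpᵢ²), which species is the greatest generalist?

population P1

Convert percentages to proportions (divide by 100).
Σp_P3ᵢ² = 0.07² + 0.05² + 0.86² + 0.02² = 0.0049 + 0.0025 + 0.7396 + 0.0004 = 0.7474
B_P3 = 1 / 0.7474 = 1.3380
Σp_P1ᵢ² = 0.22² + 0.33² + 0.30² + 0.15² = 0.0484 + 0.1089 + 0.0900 + 0.0225 = 0.2698
B_P1 = 1 / 0.2698 = 3.7064
Highest B → broadest niche (most generalist): population P1 (B = 3.71).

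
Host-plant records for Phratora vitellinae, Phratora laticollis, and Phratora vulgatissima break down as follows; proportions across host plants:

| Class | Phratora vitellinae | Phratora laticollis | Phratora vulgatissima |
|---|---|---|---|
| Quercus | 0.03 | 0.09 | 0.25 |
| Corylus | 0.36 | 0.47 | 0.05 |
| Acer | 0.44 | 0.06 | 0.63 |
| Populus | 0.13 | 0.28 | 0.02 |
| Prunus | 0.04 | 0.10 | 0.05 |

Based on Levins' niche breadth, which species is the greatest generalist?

Σp_viteᵢ² = 0.03² + 0.36² + 0.44² + 0.13² + 0.04² = 0.0009 + 0.1296 + 0.1936 + 0.0169 + 0.0016 = 0.3426
B_vite = 1 / 0.3426 = 2.9189
Σp_latiᵢ² = 0.09² + 0.47² + 0.06² + 0.28² + 0.10² = 0.0081 + 0.2209 + 0.0036 + 0.0784 + 0.0100 = 0.3210
B_lati = 1 / 0.3210 = 3.1153
Σp_vulgᵢ² = 0.25² + 0.05² + 0.63² + 0.02² + 0.05² = 0.0625 + 0.0025 + 0.3969 + 0.0004 + 0.0025 = 0.4648
B_vulg = 1 / 0.4648 = 2.1515
Highest B → broadest niche (most generalist): Phratora laticollis (B = 3.12).

Phratora laticollis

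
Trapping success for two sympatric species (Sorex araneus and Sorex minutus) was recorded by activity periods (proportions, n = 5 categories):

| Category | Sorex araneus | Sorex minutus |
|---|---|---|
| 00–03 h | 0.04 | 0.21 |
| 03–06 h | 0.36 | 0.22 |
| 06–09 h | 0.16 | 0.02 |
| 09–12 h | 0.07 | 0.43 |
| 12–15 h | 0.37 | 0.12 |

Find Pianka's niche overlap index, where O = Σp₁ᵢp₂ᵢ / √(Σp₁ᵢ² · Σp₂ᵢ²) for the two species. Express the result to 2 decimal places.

0.56

Σ p₁ᵢp₂ᵢ = 0.0084 + 0.0792 + 0.0032 + 0.0301 + 0.0444 = 0.1653
Σp_1ᵢ² = 0.04² + 0.36² + 0.16² + 0.07² + 0.37² = 0.0016 + 0.1296 + 0.0256 + 0.0049 + 0.1369 = 0.2986
Σp_2ᵢ² = 0.21² + 0.22² + 0.02² + 0.43² + 0.12² = 0.0441 + 0.0484 + 0.0004 + 0.1849 + 0.0144 = 0.2922
O = 0.1653 / √(0.2986 × 0.2922) = 0.1653 / 0.29538 = 0.5596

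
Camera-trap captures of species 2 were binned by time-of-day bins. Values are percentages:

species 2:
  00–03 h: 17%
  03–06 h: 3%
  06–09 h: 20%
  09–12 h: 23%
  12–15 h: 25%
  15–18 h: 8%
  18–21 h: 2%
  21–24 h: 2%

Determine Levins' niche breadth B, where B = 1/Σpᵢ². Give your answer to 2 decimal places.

Convert percentages to proportions (divide by 100).
Σpᵢ² = 0.17² + 0.03² + 0.20² + 0.23² + 0.25² + 0.08² + 0.02² + 0.02² = 0.0289 + 0.0009 + 0.0400 + 0.0529 + 0.0625 + 0.0064 + 0.0004 + 0.0004 = 0.1924
B = 1 / 0.1924 = 5.1975

5.20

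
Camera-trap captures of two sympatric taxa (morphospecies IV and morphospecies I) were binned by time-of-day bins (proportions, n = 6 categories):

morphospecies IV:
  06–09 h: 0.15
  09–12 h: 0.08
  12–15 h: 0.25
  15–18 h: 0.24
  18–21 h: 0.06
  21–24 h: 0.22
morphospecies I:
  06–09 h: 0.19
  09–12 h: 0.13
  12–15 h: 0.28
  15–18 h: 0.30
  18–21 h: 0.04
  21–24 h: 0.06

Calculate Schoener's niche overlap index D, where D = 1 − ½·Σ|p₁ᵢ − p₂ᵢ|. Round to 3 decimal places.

Σ|p₁ᵢ − p₂ᵢ| = 0.04 + 0.05 + 0.03 + 0.06 + 0.02 + 0.16 = 0.36
D = 1 − ½ × 0.36 = 1 − 0.180 = 0.82000

0.820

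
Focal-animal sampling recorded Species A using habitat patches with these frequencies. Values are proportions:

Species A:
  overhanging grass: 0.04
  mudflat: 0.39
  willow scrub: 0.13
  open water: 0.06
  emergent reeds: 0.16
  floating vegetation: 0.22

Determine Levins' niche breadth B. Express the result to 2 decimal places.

4.03

Σpᵢ² = 0.04² + 0.39² + 0.13² + 0.06² + 0.16² + 0.22² = 0.0016 + 0.1521 + 0.0169 + 0.0036 + 0.0256 + 0.0484 = 0.2482
B = 1 / 0.2482 = 4.0290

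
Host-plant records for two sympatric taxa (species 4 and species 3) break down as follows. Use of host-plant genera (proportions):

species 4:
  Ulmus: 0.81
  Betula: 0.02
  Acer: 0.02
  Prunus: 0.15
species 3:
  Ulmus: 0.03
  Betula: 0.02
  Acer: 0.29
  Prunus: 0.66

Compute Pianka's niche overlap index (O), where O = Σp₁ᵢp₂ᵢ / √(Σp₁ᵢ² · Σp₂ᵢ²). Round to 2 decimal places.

0.22

Σ p₁ᵢp₂ᵢ = 0.0243 + 0.0004 + 0.0058 + 0.0990 = 0.1295
Σp_1ᵢ² = 0.81² + 0.02² + 0.02² + 0.15² = 0.6561 + 0.0004 + 0.0004 + 0.0225 = 0.6794
Σp_2ᵢ² = 0.03² + 0.02² + 0.29² + 0.66² = 0.0009 + 0.0004 + 0.0841 + 0.4356 = 0.5210
O = 0.1295 / √(0.6794 × 0.5210) = 0.1295 / 0.59495 = 0.2177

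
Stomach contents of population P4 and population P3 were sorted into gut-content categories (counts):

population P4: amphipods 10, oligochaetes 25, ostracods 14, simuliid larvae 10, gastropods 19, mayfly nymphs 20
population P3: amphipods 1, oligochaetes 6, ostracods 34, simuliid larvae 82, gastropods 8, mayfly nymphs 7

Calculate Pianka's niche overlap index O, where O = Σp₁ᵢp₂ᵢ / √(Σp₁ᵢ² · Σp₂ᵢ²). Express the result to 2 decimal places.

Proportions for population P4 (n=98): 10/98=0.1020, 25/98=0.2551, 14/98=0.1429, 10/98=0.1020, 19/98=0.1939, 20/98=0.2041
Proportions for population P3 (n=138): 1/138=0.0072, 6/138=0.0435, 34/138=0.2464, 82/138=0.5942, 8/138=0.0580, 7/138=0.0507
Σ p₁ᵢp₂ᵢ = 0.000734 + 0.011097 + 0.035211 + 0.060608 + 0.011246 + 0.010348 = 0.129244
Σp_1ᵢ² = 0.1020² + 0.2551² + 0.1429² + 0.1020² + 0.1939² + 0.2041² = 0.010404 + 0.065076 + 0.020420 + 0.010404 + 0.037597 + 0.041657 = 0.185558
Σp_2ᵢ² = 0.0072² + 0.0435² + 0.2464² + 0.5942² + 0.0580² + 0.0507² = 0.000052 + 0.001892 + 0.060713 + 0.353074 + 0.003364 + 0.002570 = 0.421665
O = 0.129244 / √(0.185558 × 0.421665) = 0.129244 / 0.2797201 = 0.4620

0.46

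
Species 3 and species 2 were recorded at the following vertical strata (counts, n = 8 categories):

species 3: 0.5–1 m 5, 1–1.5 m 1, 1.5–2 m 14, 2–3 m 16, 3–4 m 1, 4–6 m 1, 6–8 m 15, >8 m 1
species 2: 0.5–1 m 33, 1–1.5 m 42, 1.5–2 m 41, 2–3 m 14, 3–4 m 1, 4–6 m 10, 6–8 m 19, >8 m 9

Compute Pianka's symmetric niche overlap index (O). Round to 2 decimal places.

0.68

Proportions for species 3 (n=54): 5/54=0.0926, 1/54=0.0185, 14/54=0.2593, 16/54=0.2963, 1/54=0.0185, 1/54=0.0185, 15/54=0.2778, 1/54=0.0185
Proportions for species 2 (n=169): 33/169=0.1953, 42/169=0.2485, 41/169=0.2426, 14/169=0.0828, 1/169=0.0059, 10/169=0.0592, 19/169=0.1124, 9/169=0.0533
Σ p₁ᵢp₂ᵢ = 0.018085 + 0.004597 + 0.062906 + 0.024534 + 0.000109 + 0.001095 + 0.031225 + 0.000986 = 0.143537
Σp_1ᵢ² = 0.0926² + 0.0185² + 0.2593² + 0.2963² + 0.0185² + 0.0185² + 0.2778² + 0.0185² = 0.008575 + 0.000342 + 0.067236 + 0.087794 + 0.000342 + 0.000342 + 0.077173 + 0.000342 = 0.242146
Σp_2ᵢ² = 0.1953² + 0.2485² + 0.2426² + 0.0828² + 0.0059² + 0.0592² + 0.1124² + 0.0533² = 0.038142 + 0.061752 + 0.058855 + 0.006856 + 0.000035 + 0.003505 + 0.012634 + 0.002841 = 0.184620
O = 0.143537 / √(0.242146 × 0.184620) = 0.143537 / 0.2114356 = 0.6789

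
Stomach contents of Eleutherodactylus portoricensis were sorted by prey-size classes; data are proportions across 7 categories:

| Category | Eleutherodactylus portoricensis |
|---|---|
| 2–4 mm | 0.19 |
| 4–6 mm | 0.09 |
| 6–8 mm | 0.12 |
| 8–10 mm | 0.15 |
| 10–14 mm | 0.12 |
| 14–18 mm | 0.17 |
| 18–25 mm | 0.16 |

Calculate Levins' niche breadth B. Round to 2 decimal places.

6.67

Σpᵢ² = 0.19² + 0.09² + 0.12² + 0.15² + 0.12² + 0.17² + 0.16² = 0.0361 + 0.0081 + 0.0144 + 0.0225 + 0.0144 + 0.0289 + 0.0256 = 0.1500
B = 1 / 0.1500 = 6.6667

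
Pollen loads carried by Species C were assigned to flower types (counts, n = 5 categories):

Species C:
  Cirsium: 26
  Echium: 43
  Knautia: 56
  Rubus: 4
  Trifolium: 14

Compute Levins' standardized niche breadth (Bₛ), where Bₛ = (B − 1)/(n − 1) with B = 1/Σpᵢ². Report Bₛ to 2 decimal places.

Proportions for Species C (n=143): 26/143=0.1818, 43/143=0.3007, 56/143=0.3916, 4/143=0.0280, 14/143=0.0979
Σpᵢ² = 0.1818² + 0.3007² + 0.3916² + 0.0280² + 0.0979² = 0.033051 + 0.090420 + 0.153351 + 0.000784 + 0.009584 = 0.287190
B = 1 / 0.287190 = 3.4820
Bₛ = (B − 1)/(n − 1) = (3.4820 − 1)/(5 − 1) = 2.4820/4 = 0.6205

0.62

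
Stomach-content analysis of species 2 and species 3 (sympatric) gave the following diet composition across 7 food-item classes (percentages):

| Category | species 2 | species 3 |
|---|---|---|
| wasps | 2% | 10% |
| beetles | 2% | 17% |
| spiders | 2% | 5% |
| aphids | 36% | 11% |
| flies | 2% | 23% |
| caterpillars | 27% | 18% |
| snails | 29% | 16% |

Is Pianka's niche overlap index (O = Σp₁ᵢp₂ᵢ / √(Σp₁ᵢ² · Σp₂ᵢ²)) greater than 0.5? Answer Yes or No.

Yes

Convert percentages to proportions (divide by 100).
Σ p₁ᵢp₂ᵢ = 0.0020 + 0.0034 + 0.0010 + 0.0396 + 0.0046 + 0.0486 + 0.0464 = 0.1456
Σp_1ᵢ² = 0.02² + 0.02² + 0.02² + 0.36² + 0.02² + 0.27² + 0.29² = 0.0004 + 0.0004 + 0.0004 + 0.1296 + 0.0004 + 0.0729 + 0.0841 = 0.2882
Σp_2ᵢ² = 0.10² + 0.17² + 0.05² + 0.11² + 0.23² + 0.18² + 0.16² = 0.0100 + 0.0289 + 0.0025 + 0.0121 + 0.0529 + 0.0324 + 0.0256 = 0.1644
O = 0.1456 / √(0.2882 × 0.1644) = 0.1456 / 0.21767 = 0.6689
O = 0.6689 > 0.5 → Yes.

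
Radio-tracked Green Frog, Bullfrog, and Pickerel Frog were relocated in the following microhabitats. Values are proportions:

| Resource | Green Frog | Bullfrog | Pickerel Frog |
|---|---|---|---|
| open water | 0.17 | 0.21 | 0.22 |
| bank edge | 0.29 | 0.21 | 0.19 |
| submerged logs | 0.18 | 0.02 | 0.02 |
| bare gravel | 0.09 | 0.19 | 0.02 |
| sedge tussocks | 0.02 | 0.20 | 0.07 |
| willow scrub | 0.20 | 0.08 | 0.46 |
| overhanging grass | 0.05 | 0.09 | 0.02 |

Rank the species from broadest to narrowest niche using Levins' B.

Σp_Greeᵢ² = 0.17² + 0.29² + 0.18² + 0.09² + 0.02² + 0.20² + 0.05² = 0.0289 + 0.0841 + 0.0324 + 0.0081 + 0.0004 + 0.0400 + 0.0025 = 0.1964
B_Gree = 1 / 0.1964 = 5.0916
Σp_Bullᵢ² = 0.21² + 0.21² + 0.02² + 0.19² + 0.20² + 0.08² + 0.09² = 0.0441 + 0.0441 + 0.0004 + 0.0361 + 0.0400 + 0.0064 + 0.0081 = 0.1792
B_Bull = 1 / 0.1792 = 5.5804
Σp_Pickᵢ² = 0.22² + 0.19² + 0.02² + 0.02² + 0.07² + 0.46² + 0.02² = 0.0484 + 0.0361 + 0.0004 + 0.0004 + 0.0049 + 0.2116 + 0.0004 = 0.3022
B_Pick = 1 / 0.3022 = 3.3091
Ranking by B (broadest → narrowest): Bullfrog (5.58) > Green Frog (5.09) > Pickerel Frog (3.31)

Bullfrog > Green Frog > Pickerel Frog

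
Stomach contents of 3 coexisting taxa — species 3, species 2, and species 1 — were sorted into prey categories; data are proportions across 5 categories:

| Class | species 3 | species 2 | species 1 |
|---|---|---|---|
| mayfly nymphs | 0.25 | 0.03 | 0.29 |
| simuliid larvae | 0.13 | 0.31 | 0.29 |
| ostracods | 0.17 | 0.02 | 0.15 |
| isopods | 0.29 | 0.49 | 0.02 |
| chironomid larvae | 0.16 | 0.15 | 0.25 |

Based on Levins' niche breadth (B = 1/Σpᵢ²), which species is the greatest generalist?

species 3

Σp_3ᵢ² = 0.25² + 0.13² + 0.17² + 0.29² + 0.16² = 0.0625 + 0.0169 + 0.0289 + 0.0841 + 0.0256 = 0.2180
B_3 = 1 / 0.2180 = 4.5872
Σp_2ᵢ² = 0.03² + 0.31² + 0.02² + 0.49² + 0.15² = 0.0009 + 0.0961 + 0.0004 + 0.2401 + 0.0225 = 0.3600
B_2 = 1 / 0.3600 = 2.7778
Σp_1ᵢ² = 0.29² + 0.29² + 0.15² + 0.02² + 0.25² = 0.0841 + 0.0841 + 0.0225 + 0.0004 + 0.0625 = 0.2536
B_1 = 1 / 0.2536 = 3.9432
Highest B → broadest niche (most generalist): species 3 (B = 4.59).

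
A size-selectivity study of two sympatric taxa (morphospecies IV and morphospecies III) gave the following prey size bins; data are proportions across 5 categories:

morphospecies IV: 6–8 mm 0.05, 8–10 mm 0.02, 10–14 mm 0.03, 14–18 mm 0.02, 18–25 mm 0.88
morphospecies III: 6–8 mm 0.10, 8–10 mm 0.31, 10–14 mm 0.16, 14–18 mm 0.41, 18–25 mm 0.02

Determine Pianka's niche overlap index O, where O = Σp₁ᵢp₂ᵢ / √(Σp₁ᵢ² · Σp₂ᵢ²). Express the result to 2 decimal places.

0.09

Σ p₁ᵢp₂ᵢ = 0.0050 + 0.0062 + 0.0048 + 0.0082 + 0.0176 = 0.0418
Σp_1ᵢ² = 0.05² + 0.02² + 0.03² + 0.02² + 0.88² = 0.0025 + 0.0004 + 0.0009 + 0.0004 + 0.7744 = 0.7786
Σp_2ᵢ² = 0.10² + 0.31² + 0.16² + 0.41² + 0.02² = 0.0100 + 0.0961 + 0.0256 + 0.1681 + 0.0004 = 0.3002
O = 0.0418 / √(0.7786 × 0.3002) = 0.0418 / 0.48346 = 0.0865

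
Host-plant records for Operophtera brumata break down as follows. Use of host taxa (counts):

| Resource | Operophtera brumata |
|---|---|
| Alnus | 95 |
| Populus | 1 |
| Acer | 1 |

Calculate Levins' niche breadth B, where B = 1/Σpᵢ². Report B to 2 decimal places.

1.04

Proportions for Operophtera brumata (n=97): 95/97=0.9794, 1/97=0.0103, 1/97=0.0103
Σpᵢ² = 0.9794² + 0.0103² + 0.0103² = 0.959224 + 0.000106 + 0.000106 = 0.959436
B = 1 / 0.959436 = 1.0423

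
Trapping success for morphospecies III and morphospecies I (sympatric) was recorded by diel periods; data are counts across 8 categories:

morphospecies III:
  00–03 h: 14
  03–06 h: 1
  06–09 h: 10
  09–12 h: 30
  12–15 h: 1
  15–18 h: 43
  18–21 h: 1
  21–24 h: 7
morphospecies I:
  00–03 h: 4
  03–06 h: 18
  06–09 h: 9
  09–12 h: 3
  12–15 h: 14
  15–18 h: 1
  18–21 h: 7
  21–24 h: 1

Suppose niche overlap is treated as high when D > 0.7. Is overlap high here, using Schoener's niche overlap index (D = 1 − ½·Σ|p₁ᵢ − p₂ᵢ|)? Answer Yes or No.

Proportions for morphospecies III (n=107): 14/107=0.1308, 1/107=0.0093, 10/107=0.0935, 30/107=0.2804, 1/107=0.0093, 43/107=0.4019, 1/107=0.0093, 7/107=0.0654
Proportions for morphospecies I (n=57): 4/57=0.0702, 18/57=0.3158, 9/57=0.1579, 3/57=0.0526, 14/57=0.2456, 1/57=0.0175, 7/57=0.1228, 1/57=0.0175
Σ|p₁ᵢ − p₂ᵢ| = 0.0606 + 0.3065 + 0.0644 + 0.2278 + 0.2363 + 0.3844 + 0.1135 + 0.0479 = 1.4414
D = 1 − ½ × 1.4414 = 1 − 0.72070 = 0.27930
D = 0.27930 < 0.7 → No.

No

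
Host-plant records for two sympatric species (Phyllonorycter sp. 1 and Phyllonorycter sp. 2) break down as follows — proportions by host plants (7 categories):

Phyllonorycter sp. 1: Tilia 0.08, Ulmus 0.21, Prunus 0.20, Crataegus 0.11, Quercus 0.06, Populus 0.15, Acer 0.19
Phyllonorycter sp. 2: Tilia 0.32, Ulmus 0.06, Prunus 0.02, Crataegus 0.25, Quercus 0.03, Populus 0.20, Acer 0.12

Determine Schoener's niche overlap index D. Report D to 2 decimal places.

Σ|p₁ᵢ − p₂ᵢ| = 0.24 + 0.15 + 0.18 + 0.14 + 0.03 + 0.05 + 0.07 = 0.86
D = 1 − ½ × 0.86 = 1 − 0.430 = 0.5700

0.57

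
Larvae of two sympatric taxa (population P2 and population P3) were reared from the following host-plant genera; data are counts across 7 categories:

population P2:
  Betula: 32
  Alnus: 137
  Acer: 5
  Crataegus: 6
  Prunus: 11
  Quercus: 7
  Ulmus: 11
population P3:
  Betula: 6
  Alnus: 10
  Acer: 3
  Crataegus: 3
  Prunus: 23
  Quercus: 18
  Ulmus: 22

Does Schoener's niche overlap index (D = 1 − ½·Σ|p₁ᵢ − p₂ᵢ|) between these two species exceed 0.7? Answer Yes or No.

No

Proportions for population P2 (n=209): 32/209=0.1531, 137/209=0.6555, 5/209=0.0239, 6/209=0.0287, 11/209=0.0526, 7/209=0.0335, 11/209=0.0526
Proportions for population P3 (n=85): 6/85=0.0706, 10/85=0.1176, 3/85=0.0353, 3/85=0.0353, 23/85=0.2706, 18/85=0.2118, 22/85=0.2588
Σ|p₁ᵢ − p₂ᵢ| = 0.0825 + 0.5379 + 0.0114 + 0.0066 + 0.2180 + 0.1783 + 0.2062 = 1.2409
D = 1 − ½ × 1.2409 = 1 − 0.62045 = 0.37955
D = 0.37955 < 0.7 → No.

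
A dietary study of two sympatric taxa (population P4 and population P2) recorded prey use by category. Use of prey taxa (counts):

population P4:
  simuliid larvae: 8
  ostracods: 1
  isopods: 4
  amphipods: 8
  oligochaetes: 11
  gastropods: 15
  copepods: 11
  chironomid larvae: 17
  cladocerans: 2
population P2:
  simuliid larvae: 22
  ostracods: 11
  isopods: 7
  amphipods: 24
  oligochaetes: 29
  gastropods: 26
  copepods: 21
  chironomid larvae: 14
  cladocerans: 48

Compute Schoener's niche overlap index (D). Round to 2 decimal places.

0.73

Proportions for population P4 (n=77): 8/77=0.1039, 1/77=0.0130, 4/77=0.0519, 8/77=0.1039, 11/77=0.1429, 15/77=0.1948, 11/77=0.1429, 17/77=0.2208, 2/77=0.0260
Proportions for population P2 (n=202): 22/202=0.1089, 11/202=0.0545, 7/202=0.0347, 24/202=0.1188, 29/202=0.1436, 26/202=0.1287, 21/202=0.1040, 14/202=0.0693, 48/202=0.2376
Σ|p₁ᵢ − p₂ᵢ| = 0.0050 + 0.0415 + 0.0172 + 0.0149 + 0.0007 + 0.0661 + 0.0389 + 0.1515 + 0.2116 = 0.5474
D = 1 − ½ × 0.5474 = 1 − 0.27370 = 0.72630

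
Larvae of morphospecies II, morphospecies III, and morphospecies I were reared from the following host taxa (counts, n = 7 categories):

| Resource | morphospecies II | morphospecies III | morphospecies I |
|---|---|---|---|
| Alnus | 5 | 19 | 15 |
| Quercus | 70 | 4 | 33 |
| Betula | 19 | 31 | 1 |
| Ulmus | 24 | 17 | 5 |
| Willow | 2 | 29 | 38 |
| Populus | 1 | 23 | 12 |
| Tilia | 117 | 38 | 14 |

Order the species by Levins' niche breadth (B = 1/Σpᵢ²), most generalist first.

morphospecies III > morphospecies I > morphospecies II

Proportions for morphospecies II (n=238): 5/238=0.0210, 70/238=0.2941, 19/238=0.0798, 24/238=0.1008, 2/238=0.0084, 1/238=0.0042, 117/238=0.4916
Proportions for morphospecies III (n=161): 19/161=0.1180, 4/161=0.0248, 31/161=0.1925, 17/161=0.1056, 29/161=0.1801, 23/161=0.1429, 38/161=0.2360
Proportions for morphospecies I (n=118): 15/118=0.1271, 33/118=0.2797, 1/118=0.0085, 5/118=0.0424, 38/118=0.3220, 12/118=0.1017, 14/118=0.1186
Σp_IIᵢ² = 0.0210² + 0.2941² + 0.0798² + 0.1008² + 0.0084² + 0.0042² + 0.4916² = 0.000441 + 0.086495 + 0.006368 + 0.010161 + 0.000071 + 0.000018 + 0.241671 = 0.345225
B_II = 1 / 0.345225 = 2.8967
Σp_IIIᵢ² = 0.1180² + 0.0248² + 0.1925² + 0.1056² + 0.1801² + 0.1429² + 0.2360² = 0.013924 + 0.000615 + 0.037056 + 0.011151 + 0.032436 + 0.020420 + 0.055696 = 0.171298
B_III = 1 / 0.171298 = 5.8378
Σp_Iᵢ² = 0.1271² + 0.2797² + 0.0085² + 0.0424² + 0.3220² + 0.1017² + 0.1186² = 0.016154 + 0.078232 + 0.000072 + 0.001798 + 0.103684 + 0.010343 + 0.014066 = 0.224349
B_I = 1 / 0.224349 = 4.4573
Ranking by B (broadest → narrowest): morphospecies III (5.84) > morphospecies I (4.46) > morphospecies II (2.90)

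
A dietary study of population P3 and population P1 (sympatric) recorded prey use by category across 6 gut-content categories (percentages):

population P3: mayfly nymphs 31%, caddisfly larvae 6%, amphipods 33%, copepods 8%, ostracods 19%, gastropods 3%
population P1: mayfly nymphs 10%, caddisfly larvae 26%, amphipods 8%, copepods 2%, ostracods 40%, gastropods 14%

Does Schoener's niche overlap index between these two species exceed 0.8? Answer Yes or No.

No

Convert percentages to proportions (divide by 100).
Σ|p₁ᵢ − p₂ᵢ| = 0.21 + 0.20 + 0.25 + 0.06 + 0.21 + 0.11 = 1.04
D = 1 − ½ × 1.04 = 1 − 0.520 = 0.4800
D = 0.4800 < 0.8 → No.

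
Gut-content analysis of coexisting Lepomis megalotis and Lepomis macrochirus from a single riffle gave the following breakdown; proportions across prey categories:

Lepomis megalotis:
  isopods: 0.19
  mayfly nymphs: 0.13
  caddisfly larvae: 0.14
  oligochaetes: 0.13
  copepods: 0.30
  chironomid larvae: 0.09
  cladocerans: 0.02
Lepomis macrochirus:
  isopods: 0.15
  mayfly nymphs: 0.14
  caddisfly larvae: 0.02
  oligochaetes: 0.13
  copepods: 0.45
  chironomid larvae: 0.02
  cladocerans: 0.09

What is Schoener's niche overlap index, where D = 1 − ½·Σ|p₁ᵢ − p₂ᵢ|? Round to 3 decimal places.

Σ|p₁ᵢ − p₂ᵢ| = 0.04 + 0.01 + 0.12 + 0.00 + 0.15 + 0.07 + 0.07 = 0.46
D = 1 − ½ × 0.46 = 1 − 0.230 = 0.77000

0.770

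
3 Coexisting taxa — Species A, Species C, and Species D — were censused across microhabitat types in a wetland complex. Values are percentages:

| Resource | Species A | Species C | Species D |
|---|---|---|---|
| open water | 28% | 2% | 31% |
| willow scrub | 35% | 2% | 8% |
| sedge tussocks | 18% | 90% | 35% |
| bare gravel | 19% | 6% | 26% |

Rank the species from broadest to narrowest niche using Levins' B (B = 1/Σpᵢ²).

Convert percentages to proportions (divide by 100).
Σp_Aᵢ² = 0.28² + 0.35² + 0.18² + 0.19² = 0.0784 + 0.1225 + 0.0324 + 0.0361 = 0.2694
B_A = 1 / 0.2694 = 3.7120
Σp_Cᵢ² = 0.02² + 0.02² + 0.90² + 0.06² = 0.0004 + 0.0004 + 0.8100 + 0.0036 = 0.8144
B_C = 1 / 0.8144 = 1.2279
Σp_Dᵢ² = 0.31² + 0.08² + 0.35² + 0.26² = 0.0961 + 0.0064 + 0.1225 + 0.0676 = 0.2926
B_D = 1 / 0.2926 = 3.4176
Ranking by B (broadest → narrowest): Species A (3.71) > Species D (3.42) > Species C (1.23)

Species A > Species D > Species C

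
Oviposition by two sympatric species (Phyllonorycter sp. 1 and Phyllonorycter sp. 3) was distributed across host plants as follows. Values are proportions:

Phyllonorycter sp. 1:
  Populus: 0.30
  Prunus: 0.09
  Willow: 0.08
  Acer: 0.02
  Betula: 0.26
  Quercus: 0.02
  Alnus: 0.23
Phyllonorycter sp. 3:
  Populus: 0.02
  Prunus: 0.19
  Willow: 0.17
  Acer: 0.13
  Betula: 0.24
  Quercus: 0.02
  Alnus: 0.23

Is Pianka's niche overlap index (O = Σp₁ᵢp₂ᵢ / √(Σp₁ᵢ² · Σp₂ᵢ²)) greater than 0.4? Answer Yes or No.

Yes

Σ p₁ᵢp₂ᵢ = 0.0060 + 0.0171 + 0.0136 + 0.0026 + 0.0624 + 0.0004 + 0.0529 = 0.1550
Σp_1ᵢ² = 0.30² + 0.09² + 0.08² + 0.02² + 0.26² + 0.02² + 0.23² = 0.0900 + 0.0081 + 0.0064 + 0.0004 + 0.0676 + 0.0004 + 0.0529 = 0.2258
Σp_2ᵢ² = 0.02² + 0.19² + 0.17² + 0.13² + 0.24² + 0.02² + 0.23² = 0.0004 + 0.0361 + 0.0289 + 0.0169 + 0.0576 + 0.0004 + 0.0529 = 0.1932
O = 0.1550 / √(0.2258 × 0.1932) = 0.1550 / 0.20886 = 0.7421
O = 0.7421 > 0.4 → Yes.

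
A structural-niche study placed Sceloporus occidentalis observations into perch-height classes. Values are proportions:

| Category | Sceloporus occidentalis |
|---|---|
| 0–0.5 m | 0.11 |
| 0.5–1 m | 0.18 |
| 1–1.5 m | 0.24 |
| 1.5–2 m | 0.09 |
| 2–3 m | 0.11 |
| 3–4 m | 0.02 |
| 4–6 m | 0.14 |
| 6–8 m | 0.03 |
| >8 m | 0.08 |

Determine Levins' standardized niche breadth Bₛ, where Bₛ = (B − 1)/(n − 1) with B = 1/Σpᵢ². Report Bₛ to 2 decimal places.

Σpᵢ² = 0.11² + 0.18² + 0.24² + 0.09² + 0.11² + 0.02² + 0.14² + 0.03² + 0.08² = 0.0121 + 0.0324 + 0.0576 + 0.0081 + 0.0121 + 0.0004 + 0.0196 + 0.0009 + 0.0064 = 0.1496
B = 1 / 0.1496 = 6.6845
Bₛ = (B − 1)/(n − 1) = (6.6845 − 1)/(9 − 1) = 5.6845/8 = 0.7106

0.71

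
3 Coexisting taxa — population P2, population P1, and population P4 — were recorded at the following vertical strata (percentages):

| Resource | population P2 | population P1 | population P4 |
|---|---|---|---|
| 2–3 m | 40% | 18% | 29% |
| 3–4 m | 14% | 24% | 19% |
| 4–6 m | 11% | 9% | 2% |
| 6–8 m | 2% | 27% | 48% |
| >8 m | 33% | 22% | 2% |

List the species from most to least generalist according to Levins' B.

Convert percentages to proportions (divide by 100).
Σp_P2ᵢ² = 0.40² + 0.14² + 0.11² + 0.02² + 0.33² = 0.1600 + 0.0196 + 0.0121 + 0.0004 + 0.1089 = 0.3010
B_P2 = 1 / 0.3010 = 3.3223
Σp_P1ᵢ² = 0.18² + 0.24² + 0.09² + 0.27² + 0.22² = 0.0324 + 0.0576 + 0.0081 + 0.0729 + 0.0484 = 0.2194
B_P1 = 1 / 0.2194 = 4.5579
Σp_P4ᵢ² = 0.29² + 0.19² + 0.02² + 0.48² + 0.02² = 0.0841 + 0.0361 + 0.0004 + 0.2304 + 0.0004 = 0.3514
B_P4 = 1 / 0.3514 = 2.8458
Ranking by B (broadest → narrowest): population P1 (4.56) > population P2 (3.32) > population P4 (2.85)

population P1 > population P2 > population P4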